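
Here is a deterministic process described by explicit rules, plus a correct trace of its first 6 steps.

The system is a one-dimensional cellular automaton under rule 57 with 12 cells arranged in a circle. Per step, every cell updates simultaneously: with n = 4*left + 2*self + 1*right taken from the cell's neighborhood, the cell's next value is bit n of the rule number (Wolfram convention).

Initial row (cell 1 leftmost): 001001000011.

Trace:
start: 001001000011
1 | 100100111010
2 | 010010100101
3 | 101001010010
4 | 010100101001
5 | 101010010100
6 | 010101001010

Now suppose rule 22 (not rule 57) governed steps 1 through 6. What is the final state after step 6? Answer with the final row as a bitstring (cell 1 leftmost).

(re-executing steps 1..6 under rule 22; state before step 1: 001001000011)
1 | 111111100100
2 | 000000011111
3 | 100000100000
4 | 110001110001
5 | 001010001010
6 | 011011011011

011011011011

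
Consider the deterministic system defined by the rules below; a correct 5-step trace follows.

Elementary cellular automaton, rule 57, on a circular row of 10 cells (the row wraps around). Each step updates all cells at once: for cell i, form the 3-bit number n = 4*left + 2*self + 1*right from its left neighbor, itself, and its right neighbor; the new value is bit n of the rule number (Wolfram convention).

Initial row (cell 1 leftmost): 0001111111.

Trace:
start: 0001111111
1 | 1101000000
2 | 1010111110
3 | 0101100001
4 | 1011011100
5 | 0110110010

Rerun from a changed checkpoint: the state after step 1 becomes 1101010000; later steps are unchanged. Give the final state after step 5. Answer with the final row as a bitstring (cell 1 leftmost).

0101101010

state after step 1 := 1101010000
2 | 1010101110
3 | 0101011001
4 | 1010110100
5 | 0101101010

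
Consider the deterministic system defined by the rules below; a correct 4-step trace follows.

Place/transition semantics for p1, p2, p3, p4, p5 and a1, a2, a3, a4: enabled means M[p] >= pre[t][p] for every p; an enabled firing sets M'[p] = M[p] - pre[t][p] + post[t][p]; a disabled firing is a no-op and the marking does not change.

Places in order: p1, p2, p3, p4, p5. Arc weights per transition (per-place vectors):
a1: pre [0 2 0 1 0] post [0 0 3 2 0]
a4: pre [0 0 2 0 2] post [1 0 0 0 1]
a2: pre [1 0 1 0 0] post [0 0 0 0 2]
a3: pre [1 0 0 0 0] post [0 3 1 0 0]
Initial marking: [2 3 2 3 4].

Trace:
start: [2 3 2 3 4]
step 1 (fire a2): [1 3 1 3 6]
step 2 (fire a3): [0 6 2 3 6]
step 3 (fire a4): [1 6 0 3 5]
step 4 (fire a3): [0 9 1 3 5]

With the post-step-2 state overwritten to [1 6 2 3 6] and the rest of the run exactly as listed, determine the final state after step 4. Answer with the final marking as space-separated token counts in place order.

state after step 2 := [1 6 2 3 6]
step 3 (fire a4): [2 6 0 3 5]
step 4 (fire a3): [1 9 1 3 5]

1 9 1 3 5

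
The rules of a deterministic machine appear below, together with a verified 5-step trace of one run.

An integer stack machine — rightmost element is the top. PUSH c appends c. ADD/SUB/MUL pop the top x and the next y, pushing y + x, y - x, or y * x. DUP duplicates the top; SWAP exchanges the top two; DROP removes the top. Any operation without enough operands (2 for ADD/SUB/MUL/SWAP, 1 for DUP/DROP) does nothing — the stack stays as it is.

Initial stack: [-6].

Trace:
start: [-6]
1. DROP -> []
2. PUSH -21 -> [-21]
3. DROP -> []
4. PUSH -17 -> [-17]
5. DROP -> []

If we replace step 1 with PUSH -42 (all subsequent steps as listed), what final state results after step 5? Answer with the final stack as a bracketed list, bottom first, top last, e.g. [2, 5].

(re-executing from step 1 with the substitution; state before step 1: [-6])
1. PUSH -42 -> [-6, -42]
2. PUSH -21 -> [-6, -42, -21]
3. DROP -> [-6, -42]
4. PUSH -17 -> [-6, -42, -17]
5. DROP -> [-6, -42]

[-6, -42]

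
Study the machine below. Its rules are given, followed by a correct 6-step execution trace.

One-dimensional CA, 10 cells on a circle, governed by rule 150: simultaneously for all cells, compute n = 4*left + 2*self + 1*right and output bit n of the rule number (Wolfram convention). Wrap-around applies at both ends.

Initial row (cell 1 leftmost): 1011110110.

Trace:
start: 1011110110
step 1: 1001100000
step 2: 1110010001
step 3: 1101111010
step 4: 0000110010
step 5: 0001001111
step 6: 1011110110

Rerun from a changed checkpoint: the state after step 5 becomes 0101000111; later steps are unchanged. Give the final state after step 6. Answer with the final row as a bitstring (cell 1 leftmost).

0101101010

state after step 5 := 0101000111
step 6: 0101101010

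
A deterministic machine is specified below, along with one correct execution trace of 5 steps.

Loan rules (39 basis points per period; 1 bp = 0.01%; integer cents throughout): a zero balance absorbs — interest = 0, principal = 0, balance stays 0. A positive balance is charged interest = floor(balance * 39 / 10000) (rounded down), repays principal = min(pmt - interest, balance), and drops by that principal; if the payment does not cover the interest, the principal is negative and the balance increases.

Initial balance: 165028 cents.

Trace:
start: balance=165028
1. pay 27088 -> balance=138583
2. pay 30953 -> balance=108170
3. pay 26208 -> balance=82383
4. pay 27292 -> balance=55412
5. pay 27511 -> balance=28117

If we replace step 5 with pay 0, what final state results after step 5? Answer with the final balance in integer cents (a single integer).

(re-executing from step 5 with the substitution; state before step 5: balance=55412)
5. pay 0 -> balance=55628

55628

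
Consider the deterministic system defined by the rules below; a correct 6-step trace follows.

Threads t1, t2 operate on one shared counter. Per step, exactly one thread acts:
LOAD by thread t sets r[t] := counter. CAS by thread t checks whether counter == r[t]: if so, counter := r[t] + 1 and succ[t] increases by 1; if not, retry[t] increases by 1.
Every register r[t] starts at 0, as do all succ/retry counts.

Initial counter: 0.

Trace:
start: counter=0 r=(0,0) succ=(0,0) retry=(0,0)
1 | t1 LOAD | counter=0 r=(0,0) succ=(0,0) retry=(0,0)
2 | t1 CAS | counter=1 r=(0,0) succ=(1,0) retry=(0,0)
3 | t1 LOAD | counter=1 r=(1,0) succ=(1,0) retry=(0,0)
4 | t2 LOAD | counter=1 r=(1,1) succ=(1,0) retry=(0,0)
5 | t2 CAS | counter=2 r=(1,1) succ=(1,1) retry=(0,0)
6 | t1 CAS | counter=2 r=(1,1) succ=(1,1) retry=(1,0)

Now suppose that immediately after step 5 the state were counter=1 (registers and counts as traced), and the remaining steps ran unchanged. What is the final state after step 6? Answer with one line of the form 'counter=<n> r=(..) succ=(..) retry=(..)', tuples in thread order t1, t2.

state after step 5 := counter=1 r=(1,1) succ=(1,1) retry=(0,0)
6 | t1 CAS | counter=2 r=(1,1) succ=(2,1) retry=(0,0)

counter=2 r=(1,1) succ=(2,1) retry=(0,0)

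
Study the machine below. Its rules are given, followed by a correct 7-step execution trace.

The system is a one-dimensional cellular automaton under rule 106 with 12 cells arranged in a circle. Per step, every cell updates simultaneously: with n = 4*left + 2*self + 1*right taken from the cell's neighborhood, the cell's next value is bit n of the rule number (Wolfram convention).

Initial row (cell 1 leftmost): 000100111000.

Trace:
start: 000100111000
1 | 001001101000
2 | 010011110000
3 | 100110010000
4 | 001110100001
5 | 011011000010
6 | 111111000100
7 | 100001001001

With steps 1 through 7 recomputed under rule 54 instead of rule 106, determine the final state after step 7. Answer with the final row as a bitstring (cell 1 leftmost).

(re-executing steps 1..7 under rule 54; state before step 1: 000100111000)
1 | 001111000100
2 | 010000101110
3 | 111001110001
4 | 000110001010
5 | 001001011111
6 | 111111100000
7 | 000000010001

000000010001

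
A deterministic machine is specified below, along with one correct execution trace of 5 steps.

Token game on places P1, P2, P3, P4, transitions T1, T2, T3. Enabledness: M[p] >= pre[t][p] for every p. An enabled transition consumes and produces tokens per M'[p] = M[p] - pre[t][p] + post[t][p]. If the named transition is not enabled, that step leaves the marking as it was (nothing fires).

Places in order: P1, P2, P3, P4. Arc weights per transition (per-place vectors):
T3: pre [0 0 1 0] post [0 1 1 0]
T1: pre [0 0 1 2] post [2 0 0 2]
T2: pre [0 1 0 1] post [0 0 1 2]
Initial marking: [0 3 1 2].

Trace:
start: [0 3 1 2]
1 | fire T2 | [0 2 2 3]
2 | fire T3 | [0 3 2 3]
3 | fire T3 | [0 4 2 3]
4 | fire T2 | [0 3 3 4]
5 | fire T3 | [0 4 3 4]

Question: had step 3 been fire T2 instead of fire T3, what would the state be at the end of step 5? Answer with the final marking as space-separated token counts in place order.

(re-executing from step 3 with the substitution; state before step 3: [0 3 2 3])
3 | fire T2 | [0 2 3 4]
4 | fire T2 | [0 1 4 5]
5 | fire T3 | [0 2 4 5]

0 2 4 5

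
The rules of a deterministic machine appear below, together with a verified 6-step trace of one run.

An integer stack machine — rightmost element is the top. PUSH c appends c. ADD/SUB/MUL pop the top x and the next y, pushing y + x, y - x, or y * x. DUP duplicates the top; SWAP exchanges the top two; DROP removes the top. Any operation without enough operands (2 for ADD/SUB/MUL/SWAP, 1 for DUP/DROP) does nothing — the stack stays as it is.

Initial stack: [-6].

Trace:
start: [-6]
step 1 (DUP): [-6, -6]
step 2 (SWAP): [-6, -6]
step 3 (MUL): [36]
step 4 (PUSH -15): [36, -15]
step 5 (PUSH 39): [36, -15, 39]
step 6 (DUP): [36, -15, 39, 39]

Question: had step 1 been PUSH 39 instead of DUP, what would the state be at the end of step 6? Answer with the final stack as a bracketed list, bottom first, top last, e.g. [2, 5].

(re-executing from step 1 with the substitution; state before step 1: [-6])
step 1 (PUSH 39): [-6, 39]
step 2 (SWAP): [39, -6]
step 3 (MUL): [-234]
step 4 (PUSH -15): [-234, -15]
step 5 (PUSH 39): [-234, -15, 39]
step 6 (DUP): [-234, -15, 39, 39]

[-234, -15, 39, 39]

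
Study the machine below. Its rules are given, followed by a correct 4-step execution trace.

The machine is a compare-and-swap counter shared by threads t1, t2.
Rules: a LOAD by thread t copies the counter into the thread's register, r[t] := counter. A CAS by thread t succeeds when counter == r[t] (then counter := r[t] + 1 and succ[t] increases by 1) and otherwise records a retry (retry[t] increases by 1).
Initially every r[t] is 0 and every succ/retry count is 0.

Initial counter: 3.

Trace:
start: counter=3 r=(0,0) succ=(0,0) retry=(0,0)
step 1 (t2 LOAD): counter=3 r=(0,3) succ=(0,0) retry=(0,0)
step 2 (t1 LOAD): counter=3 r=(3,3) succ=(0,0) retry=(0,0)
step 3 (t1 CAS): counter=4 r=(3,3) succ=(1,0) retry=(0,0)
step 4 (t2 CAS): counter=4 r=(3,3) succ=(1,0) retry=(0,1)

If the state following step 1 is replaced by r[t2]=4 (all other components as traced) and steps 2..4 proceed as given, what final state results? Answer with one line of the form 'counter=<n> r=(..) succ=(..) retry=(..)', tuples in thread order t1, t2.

state after step 1 := counter=3 r=(0,4) succ=(0,0) retry=(0,0)
step 2 (t1 LOAD): counter=3 r=(3,4) succ=(0,0) retry=(0,0)
step 3 (t1 CAS): counter=4 r=(3,4) succ=(1,0) retry=(0,0)
step 4 (t2 CAS): counter=5 r=(3,4) succ=(1,1) retry=(0,0)

counter=5 r=(3,4) succ=(1,1) retry=(0,0)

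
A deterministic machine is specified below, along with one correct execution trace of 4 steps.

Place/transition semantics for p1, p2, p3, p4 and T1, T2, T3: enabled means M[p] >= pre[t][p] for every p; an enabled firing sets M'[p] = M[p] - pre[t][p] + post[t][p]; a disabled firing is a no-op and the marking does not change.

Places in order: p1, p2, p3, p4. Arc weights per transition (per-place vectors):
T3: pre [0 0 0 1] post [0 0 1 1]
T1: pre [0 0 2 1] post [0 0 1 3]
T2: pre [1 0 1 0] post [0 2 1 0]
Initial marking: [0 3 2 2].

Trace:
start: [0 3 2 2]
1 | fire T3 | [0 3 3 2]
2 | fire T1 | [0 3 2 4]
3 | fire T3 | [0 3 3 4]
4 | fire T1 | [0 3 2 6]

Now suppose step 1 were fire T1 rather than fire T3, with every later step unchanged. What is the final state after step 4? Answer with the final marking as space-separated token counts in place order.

(re-executing from step 1 with the substitution; state before step 1: [0 3 2 2])
1 | fire T1 | [0 3 1 4]
2 | fire T1 | [0 3 1 4]
3 | fire T3 | [0 3 2 4]
4 | fire T1 | [0 3 1 6]

0 3 1 6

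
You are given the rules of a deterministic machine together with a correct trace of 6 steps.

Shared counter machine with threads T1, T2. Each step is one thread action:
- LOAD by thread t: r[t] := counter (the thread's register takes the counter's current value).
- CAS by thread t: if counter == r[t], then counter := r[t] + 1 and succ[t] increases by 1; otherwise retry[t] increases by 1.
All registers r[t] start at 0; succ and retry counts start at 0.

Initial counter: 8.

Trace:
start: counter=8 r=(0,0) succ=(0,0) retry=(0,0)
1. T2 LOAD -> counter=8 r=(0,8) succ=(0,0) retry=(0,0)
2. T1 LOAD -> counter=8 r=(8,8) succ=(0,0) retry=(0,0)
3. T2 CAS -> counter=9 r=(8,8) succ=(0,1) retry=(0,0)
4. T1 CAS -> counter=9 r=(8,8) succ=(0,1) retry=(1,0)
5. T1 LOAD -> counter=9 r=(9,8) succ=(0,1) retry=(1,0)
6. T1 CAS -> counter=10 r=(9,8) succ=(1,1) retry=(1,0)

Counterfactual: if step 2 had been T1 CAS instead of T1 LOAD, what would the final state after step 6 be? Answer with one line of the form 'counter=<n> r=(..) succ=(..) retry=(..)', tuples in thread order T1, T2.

counter=10 r=(9,8) succ=(1,1) retry=(2,0)

(re-executing from step 2 with the substitution; state before step 2: counter=8 r=(0,8) succ=(0,0) retry=(0,0))
2. T1 CAS -> counter=8 r=(0,8) succ=(0,0) retry=(1,0)
3. T2 CAS -> counter=9 r=(0,8) succ=(0,1) retry=(1,0)
4. T1 CAS -> counter=9 r=(0,8) succ=(0,1) retry=(2,0)
5. T1 LOAD -> counter=9 r=(9,8) succ=(0,1) retry=(2,0)
6. T1 CAS -> counter=10 r=(9,8) succ=(1,1) retry=(2,0)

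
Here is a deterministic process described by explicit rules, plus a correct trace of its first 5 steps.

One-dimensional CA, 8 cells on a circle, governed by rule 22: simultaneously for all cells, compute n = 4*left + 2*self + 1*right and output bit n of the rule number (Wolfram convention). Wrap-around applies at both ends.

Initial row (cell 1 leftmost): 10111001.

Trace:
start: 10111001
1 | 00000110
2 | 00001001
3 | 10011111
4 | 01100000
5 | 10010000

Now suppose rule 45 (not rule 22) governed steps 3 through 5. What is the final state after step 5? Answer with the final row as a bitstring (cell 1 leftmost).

00110001

(re-executing steps 3..5 under rule 45; state before step 3: 00001001)
3 | 01101001
4 | 11011001
5 | 00110001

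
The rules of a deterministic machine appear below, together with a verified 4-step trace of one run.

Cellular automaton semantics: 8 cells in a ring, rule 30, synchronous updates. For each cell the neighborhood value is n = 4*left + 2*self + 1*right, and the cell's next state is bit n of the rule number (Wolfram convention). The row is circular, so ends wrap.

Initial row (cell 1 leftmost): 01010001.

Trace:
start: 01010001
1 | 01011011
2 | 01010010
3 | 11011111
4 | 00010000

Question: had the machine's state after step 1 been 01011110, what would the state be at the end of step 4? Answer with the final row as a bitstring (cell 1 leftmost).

state after step 1 := 01011110
2 | 11010001
3 | 00011011
4 | 10110010

10110010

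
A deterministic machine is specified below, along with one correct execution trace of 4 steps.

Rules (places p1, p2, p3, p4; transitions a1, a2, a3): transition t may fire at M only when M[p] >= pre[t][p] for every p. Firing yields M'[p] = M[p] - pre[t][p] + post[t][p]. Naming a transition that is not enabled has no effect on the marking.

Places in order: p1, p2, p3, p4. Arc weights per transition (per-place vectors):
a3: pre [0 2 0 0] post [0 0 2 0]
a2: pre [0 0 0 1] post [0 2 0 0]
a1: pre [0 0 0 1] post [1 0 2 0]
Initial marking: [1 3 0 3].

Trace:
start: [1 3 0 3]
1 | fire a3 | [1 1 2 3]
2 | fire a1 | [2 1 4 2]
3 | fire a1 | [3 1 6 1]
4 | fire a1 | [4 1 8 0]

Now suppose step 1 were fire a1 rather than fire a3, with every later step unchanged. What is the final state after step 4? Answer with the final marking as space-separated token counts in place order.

4 3 6 0

(re-executing from step 1 with the substitution; state before step 1: [1 3 0 3])
1 | fire a1 | [2 3 2 2]
2 | fire a1 | [3 3 4 1]
3 | fire a1 | [4 3 6 0]
4 | fire a1 | [4 3 6 0]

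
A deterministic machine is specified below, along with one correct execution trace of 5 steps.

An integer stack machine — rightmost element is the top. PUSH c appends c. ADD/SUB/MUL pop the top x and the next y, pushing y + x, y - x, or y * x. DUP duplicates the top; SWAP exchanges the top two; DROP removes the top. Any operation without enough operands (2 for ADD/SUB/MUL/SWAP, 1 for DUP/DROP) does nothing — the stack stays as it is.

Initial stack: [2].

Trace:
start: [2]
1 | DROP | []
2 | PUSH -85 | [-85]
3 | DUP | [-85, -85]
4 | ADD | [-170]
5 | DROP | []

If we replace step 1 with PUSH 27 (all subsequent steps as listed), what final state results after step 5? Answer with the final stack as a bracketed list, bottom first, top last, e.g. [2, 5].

[2, 27]

(re-executing from step 1 with the substitution; state before step 1: [2])
1 | PUSH 27 | [2, 27]
2 | PUSH -85 | [2, 27, -85]
3 | DUP | [2, 27, -85, -85]
4 | ADD | [2, 27, -170]
5 | DROP | [2, 27]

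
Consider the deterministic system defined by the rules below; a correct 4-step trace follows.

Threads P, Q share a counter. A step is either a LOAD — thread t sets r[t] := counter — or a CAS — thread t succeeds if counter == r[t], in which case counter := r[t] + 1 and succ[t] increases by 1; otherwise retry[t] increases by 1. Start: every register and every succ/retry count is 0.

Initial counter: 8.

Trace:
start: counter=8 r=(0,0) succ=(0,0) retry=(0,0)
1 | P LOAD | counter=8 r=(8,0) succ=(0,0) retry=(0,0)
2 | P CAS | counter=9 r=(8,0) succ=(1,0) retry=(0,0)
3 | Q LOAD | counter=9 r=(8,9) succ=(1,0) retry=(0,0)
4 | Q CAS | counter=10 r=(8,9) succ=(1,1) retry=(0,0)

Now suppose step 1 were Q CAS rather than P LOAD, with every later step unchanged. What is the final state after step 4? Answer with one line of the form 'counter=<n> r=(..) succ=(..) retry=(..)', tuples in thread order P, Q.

counter=9 r=(0,8) succ=(0,1) retry=(1,1)

(re-executing from step 1 with the substitution; state before step 1: counter=8 r=(0,0) succ=(0,0) retry=(0,0))
1 | Q CAS | counter=8 r=(0,0) succ=(0,0) retry=(0,1)
2 | P CAS | counter=8 r=(0,0) succ=(0,0) retry=(1,1)
3 | Q LOAD | counter=8 r=(0,8) succ=(0,0) retry=(1,1)
4 | Q CAS | counter=9 r=(0,8) succ=(0,1) retry=(1,1)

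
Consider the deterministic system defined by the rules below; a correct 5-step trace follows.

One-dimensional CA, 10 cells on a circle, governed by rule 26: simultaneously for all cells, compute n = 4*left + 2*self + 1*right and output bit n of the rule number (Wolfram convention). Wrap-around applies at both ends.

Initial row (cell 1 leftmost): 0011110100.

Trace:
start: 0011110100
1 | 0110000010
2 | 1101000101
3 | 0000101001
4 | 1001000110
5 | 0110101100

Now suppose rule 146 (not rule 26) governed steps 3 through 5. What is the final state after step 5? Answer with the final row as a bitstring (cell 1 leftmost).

(re-executing steps 3..5 under rule 146; state before step 3: 1101000101)
3 | 1000101000
4 | 0101000101
5 | 0000101000

0000101000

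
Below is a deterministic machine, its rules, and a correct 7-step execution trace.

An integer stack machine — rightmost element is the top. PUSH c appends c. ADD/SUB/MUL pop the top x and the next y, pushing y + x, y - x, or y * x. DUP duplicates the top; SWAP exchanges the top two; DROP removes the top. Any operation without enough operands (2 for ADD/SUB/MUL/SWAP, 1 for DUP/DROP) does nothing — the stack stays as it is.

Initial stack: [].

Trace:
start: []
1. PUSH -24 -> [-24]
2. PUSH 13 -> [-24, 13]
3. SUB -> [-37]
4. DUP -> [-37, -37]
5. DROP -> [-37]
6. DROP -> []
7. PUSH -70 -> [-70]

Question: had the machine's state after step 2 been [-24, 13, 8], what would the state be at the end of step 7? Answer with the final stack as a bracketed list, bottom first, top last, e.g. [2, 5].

[-24, -70]

state after step 2 := [-24, 13, 8]
3. SUB -> [-24, 5]
4. DUP -> [-24, 5, 5]
5. DROP -> [-24, 5]
6. DROP -> [-24]
7. PUSH -70 -> [-24, -70]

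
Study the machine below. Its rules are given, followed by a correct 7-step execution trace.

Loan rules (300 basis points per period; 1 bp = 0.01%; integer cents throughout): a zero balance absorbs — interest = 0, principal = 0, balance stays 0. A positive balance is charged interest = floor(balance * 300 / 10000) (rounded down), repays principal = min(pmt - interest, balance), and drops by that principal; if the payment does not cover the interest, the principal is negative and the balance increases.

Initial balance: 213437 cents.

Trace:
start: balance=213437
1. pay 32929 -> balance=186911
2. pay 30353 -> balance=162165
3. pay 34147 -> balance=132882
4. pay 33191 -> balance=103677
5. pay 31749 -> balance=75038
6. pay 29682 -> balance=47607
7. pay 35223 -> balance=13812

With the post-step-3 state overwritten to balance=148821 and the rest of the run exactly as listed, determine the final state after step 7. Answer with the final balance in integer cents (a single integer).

31750

state after step 3 := balance=148821
4. pay 33191 -> balance=120094
5. pay 31749 -> balance=91947
6. pay 29682 -> balance=65023
7. pay 35223 -> balance=31750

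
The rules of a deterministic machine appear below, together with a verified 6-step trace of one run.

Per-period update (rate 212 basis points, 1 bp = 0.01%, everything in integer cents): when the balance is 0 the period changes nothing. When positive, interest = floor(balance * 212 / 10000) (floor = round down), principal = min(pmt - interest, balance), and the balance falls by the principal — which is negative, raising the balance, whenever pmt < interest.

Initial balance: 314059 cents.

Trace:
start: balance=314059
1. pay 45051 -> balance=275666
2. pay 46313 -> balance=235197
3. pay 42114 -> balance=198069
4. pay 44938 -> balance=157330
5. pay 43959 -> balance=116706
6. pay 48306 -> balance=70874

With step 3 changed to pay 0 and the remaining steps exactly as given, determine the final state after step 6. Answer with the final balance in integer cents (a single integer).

115723

(re-executing from step 3 with the substitution; state before step 3: balance=235197)
3. pay 0 -> balance=240183
4. pay 44938 -> balance=200336
5. pay 43959 -> balance=160624
6. pay 48306 -> balance=115723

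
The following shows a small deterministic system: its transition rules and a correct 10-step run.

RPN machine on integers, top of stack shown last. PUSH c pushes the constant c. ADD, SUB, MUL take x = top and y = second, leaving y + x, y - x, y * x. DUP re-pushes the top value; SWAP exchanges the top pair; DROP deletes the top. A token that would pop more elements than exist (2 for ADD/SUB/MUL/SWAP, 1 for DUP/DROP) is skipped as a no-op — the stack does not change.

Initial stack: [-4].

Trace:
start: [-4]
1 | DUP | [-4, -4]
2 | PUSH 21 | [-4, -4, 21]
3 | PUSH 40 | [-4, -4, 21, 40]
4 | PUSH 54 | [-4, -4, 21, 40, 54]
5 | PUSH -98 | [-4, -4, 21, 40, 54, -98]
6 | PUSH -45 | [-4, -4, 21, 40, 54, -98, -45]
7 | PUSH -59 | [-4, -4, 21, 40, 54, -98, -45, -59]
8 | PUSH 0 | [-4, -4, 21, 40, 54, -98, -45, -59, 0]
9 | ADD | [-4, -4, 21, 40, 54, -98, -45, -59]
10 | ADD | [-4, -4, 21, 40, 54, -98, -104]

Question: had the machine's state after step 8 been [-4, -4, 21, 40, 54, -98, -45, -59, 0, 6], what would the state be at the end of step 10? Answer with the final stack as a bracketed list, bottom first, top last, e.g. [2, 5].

[-4, -4, 21, 40, 54, -98, -45, -53]

state after step 8 := [-4, -4, 21, 40, 54, -98, -45, -59, 0, 6]
9 | ADD | [-4, -4, 21, 40, 54, -98, -45, -59, 6]
10 | ADD | [-4, -4, 21, 40, 54, -98, -45, -53]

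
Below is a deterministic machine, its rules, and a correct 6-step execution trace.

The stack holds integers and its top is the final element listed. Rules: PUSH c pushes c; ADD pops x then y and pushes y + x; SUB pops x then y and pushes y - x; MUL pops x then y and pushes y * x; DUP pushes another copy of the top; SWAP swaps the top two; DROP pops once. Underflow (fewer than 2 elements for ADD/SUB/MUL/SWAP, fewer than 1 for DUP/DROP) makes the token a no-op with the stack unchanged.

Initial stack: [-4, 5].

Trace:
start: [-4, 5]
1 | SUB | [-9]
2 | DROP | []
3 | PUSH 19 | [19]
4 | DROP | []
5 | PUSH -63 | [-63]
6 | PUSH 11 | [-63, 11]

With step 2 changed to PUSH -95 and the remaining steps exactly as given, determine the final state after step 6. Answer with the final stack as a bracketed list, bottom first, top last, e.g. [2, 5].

(re-executing from step 2 with the substitution; state before step 2: [-9])
2 | PUSH -95 | [-9, -95]
3 | PUSH 19 | [-9, -95, 19]
4 | DROP | [-9, -95]
5 | PUSH -63 | [-9, -95, -63]
6 | PUSH 11 | [-9, -95, -63, 11]

[-9, -95, -63, 11]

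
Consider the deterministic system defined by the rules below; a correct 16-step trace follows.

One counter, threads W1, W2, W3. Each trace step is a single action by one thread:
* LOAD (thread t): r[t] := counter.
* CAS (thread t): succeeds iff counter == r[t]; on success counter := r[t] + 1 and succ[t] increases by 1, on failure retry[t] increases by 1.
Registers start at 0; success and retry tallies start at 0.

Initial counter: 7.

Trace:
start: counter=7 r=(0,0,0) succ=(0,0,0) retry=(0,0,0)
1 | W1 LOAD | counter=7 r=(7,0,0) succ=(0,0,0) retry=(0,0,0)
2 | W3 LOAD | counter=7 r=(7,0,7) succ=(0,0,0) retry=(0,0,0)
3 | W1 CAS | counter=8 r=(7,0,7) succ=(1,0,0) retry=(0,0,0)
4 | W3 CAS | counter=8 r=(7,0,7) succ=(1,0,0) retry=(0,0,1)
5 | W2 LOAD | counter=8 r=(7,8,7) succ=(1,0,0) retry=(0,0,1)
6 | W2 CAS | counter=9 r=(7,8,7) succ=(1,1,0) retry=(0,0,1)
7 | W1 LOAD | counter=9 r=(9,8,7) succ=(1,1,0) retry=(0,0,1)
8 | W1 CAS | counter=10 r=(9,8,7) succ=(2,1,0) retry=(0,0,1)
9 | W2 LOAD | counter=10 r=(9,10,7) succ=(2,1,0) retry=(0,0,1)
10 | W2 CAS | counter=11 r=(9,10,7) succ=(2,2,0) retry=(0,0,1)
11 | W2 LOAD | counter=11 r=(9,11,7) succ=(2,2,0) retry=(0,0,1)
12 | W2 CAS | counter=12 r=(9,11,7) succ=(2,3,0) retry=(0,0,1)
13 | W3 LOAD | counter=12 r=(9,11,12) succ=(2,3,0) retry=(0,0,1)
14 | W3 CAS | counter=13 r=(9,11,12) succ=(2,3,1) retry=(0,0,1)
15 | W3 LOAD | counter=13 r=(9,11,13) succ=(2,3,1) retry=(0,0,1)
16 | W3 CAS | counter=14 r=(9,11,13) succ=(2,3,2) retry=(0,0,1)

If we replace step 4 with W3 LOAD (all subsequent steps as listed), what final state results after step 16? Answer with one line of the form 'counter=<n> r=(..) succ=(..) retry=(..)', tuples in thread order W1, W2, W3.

counter=14 r=(9,11,13) succ=(2,3,2) retry=(0,0,0)

(re-executing from step 4 with the substitution; state before step 4: counter=8 r=(7,0,7) succ=(1,0,0) retry=(0,0,0))
4 | W3 LOAD | counter=8 r=(7,0,8) succ=(1,0,0) retry=(0,0,0)
5 | W2 LOAD | counter=8 r=(7,8,8) succ=(1,0,0) retry=(0,0,0)
6 | W2 CAS | counter=9 r=(7,8,8) succ=(1,1,0) retry=(0,0,0)
7 | W1 LOAD | counter=9 r=(9,8,8) succ=(1,1,0) retry=(0,0,0)
8 | W1 CAS | counter=10 r=(9,8,8) succ=(2,1,0) retry=(0,0,0)
9 | W2 LOAD | counter=10 r=(9,10,8) succ=(2,1,0) retry=(0,0,0)
10 | W2 CAS | counter=11 r=(9,10,8) succ=(2,2,0) retry=(0,0,0)
11 | W2 LOAD | counter=11 r=(9,11,8) succ=(2,2,0) retry=(0,0,0)
12 | W2 CAS | counter=12 r=(9,11,8) succ=(2,3,0) retry=(0,0,0)
13 | W3 LOAD | counter=12 r=(9,11,12) succ=(2,3,0) retry=(0,0,0)
14 | W3 CAS | counter=13 r=(9,11,12) succ=(2,3,1) retry=(0,0,0)
15 | W3 LOAD | counter=13 r=(9,11,13) succ=(2,3,1) retry=(0,0,0)
16 | W3 CAS | counter=14 r=(9,11,13) succ=(2,3,2) retry=(0,0,0)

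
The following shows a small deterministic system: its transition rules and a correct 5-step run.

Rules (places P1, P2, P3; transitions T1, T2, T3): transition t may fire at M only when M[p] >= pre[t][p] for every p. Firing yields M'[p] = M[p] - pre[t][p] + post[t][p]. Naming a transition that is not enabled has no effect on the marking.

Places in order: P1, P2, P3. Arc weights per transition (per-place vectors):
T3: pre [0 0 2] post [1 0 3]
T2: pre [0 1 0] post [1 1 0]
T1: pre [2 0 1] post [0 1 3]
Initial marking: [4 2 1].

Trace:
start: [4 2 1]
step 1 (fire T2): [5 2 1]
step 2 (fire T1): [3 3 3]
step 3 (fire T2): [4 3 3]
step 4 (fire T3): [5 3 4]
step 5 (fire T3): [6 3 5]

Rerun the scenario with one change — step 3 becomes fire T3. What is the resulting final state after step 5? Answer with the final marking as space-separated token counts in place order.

6 3 6

(re-executing from step 3 with the substitution; state before step 3: [3 3 3])
step 3 (fire T3): [4 3 4]
step 4 (fire T3): [5 3 5]
step 5 (fire T3): [6 3 6]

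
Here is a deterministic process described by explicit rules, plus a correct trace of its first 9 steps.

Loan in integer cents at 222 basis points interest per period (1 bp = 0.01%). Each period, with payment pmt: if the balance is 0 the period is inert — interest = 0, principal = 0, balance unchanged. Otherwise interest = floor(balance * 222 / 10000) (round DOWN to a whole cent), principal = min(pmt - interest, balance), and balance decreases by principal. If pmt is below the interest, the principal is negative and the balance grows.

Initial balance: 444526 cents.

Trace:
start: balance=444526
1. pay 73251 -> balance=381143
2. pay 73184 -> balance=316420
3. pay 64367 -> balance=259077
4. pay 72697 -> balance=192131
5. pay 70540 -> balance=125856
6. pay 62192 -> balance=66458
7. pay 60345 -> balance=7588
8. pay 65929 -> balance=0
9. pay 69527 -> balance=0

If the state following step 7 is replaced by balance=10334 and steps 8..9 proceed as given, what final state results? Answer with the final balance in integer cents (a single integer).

0

state after step 7 := balance=10334
8. pay 65929 -> balance=0
9. pay 69527 -> balance=0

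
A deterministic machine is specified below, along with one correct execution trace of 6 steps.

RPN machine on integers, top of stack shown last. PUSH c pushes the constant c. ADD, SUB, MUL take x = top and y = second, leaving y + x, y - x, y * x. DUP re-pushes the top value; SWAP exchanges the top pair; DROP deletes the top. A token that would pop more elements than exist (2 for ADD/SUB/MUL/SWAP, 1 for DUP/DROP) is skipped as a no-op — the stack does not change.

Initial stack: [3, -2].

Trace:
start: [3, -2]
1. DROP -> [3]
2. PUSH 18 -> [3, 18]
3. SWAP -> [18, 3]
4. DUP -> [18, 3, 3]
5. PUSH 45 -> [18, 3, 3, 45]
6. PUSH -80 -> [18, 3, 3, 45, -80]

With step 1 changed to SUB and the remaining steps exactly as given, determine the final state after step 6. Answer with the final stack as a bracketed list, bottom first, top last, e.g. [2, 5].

(re-executing from step 1 with the substitution; state before step 1: [3, -2])
1. SUB -> [5]
2. PUSH 18 -> [5, 18]
3. SWAP -> [18, 5]
4. DUP -> [18, 5, 5]
5. PUSH 45 -> [18, 5, 5, 45]
6. PUSH -80 -> [18, 5, 5, 45, -80]

[18, 5, 5, 45, -80]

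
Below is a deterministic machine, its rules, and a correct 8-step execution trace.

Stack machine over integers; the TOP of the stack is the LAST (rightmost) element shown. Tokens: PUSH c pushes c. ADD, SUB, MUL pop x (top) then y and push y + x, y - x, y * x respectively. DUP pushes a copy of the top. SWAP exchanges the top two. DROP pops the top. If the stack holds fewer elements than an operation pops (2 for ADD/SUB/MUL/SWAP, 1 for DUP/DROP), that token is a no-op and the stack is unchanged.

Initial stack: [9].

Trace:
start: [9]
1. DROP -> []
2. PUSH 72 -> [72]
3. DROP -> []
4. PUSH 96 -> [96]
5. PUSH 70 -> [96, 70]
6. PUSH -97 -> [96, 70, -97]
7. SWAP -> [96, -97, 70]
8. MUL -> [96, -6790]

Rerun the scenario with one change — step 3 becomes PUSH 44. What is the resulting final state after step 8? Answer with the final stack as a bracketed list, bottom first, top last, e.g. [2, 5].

(re-executing from step 3 with the substitution; state before step 3: [72])
3. PUSH 44 -> [72, 44]
4. PUSH 96 -> [72, 44, 96]
5. PUSH 70 -> [72, 44, 96, 70]
6. PUSH -97 -> [72, 44, 96, 70, -97]
7. SWAP -> [72, 44, 96, -97, 70]
8. MUL -> [72, 44, 96, -6790]

[72, 44, 96, -6790]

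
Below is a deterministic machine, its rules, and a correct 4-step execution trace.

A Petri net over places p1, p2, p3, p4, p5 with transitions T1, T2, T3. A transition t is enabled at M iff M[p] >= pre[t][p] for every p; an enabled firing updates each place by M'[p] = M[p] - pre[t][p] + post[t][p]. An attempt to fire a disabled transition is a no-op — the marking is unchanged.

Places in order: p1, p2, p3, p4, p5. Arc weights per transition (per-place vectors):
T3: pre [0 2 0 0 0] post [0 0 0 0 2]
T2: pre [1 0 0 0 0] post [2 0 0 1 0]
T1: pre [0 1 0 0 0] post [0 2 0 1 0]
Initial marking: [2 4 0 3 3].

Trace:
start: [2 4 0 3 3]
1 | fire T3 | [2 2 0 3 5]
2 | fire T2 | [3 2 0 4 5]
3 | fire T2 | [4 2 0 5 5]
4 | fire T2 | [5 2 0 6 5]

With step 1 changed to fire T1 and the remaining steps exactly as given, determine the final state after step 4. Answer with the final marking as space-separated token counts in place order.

(re-executing from step 1 with the substitution; state before step 1: [2 4 0 3 3])
1 | fire T1 | [2 5 0 4 3]
2 | fire T2 | [3 5 0 5 3]
3 | fire T2 | [4 5 0 6 3]
4 | fire T2 | [5 5 0 7 3]

5 5 0 7 3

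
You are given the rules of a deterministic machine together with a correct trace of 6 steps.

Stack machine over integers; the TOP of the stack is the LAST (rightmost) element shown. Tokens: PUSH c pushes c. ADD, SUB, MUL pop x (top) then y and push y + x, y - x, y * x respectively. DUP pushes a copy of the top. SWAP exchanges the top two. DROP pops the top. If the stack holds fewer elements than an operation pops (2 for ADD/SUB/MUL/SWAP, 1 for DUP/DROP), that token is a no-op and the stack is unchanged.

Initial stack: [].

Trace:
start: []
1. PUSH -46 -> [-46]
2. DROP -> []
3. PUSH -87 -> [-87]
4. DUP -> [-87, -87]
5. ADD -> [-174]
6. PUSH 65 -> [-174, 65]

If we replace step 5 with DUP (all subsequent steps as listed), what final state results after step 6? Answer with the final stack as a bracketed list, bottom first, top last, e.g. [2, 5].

[-87, -87, -87, 65]

(re-executing from step 5 with the substitution; state before step 5: [-87, -87])
5. DUP -> [-87, -87, -87]
6. PUSH 65 -> [-87, -87, -87, 65]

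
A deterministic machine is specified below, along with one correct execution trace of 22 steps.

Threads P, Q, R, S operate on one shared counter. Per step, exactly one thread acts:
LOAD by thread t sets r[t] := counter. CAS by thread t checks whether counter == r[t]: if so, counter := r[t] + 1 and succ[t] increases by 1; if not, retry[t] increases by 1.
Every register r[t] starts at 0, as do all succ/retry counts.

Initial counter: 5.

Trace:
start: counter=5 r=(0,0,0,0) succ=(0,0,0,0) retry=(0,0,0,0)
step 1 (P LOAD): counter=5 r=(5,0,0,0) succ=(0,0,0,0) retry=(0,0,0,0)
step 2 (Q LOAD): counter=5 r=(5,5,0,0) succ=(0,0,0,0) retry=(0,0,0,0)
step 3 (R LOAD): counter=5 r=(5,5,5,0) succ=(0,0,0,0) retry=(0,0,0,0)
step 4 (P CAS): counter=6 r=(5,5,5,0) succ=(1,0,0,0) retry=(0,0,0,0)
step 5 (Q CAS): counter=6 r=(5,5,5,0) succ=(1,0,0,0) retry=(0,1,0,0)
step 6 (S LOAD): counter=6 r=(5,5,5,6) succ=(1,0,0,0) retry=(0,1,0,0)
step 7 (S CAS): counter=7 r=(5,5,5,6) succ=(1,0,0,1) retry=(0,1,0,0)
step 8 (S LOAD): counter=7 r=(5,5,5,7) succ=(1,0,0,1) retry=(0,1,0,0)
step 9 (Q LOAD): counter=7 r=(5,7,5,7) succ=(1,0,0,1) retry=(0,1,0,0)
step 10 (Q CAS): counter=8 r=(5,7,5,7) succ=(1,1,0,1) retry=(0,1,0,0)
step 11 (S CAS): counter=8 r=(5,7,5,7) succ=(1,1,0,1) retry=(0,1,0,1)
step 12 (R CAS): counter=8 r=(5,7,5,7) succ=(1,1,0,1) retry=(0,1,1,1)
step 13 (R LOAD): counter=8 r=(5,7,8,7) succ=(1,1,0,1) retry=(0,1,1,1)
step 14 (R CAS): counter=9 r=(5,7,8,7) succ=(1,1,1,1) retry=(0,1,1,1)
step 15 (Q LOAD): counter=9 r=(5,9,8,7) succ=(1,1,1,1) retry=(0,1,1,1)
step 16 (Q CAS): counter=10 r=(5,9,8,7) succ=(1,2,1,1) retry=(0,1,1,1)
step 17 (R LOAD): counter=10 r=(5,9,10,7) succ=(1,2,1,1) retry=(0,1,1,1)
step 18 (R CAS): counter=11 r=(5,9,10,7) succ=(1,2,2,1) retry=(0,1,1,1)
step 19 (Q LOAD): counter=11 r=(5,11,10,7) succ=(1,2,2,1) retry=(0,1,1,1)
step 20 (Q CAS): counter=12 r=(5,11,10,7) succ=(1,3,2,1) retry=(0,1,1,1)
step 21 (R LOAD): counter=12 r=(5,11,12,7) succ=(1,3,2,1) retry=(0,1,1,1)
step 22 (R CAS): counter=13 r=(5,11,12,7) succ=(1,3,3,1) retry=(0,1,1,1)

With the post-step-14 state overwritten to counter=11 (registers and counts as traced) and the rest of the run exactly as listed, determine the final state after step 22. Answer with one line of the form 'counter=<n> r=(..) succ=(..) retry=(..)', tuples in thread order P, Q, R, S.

state after step 14 := counter=11 r=(5,7,8,7) succ=(1,1,1,1) retry=(0,1,1,1)
step 15 (Q LOAD): counter=11 r=(5,11,8,7) succ=(1,1,1,1) retry=(0,1,1,1)
step 16 (Q CAS): counter=12 r=(5,11,8,7) succ=(1,2,1,1) retry=(0,1,1,1)
step 17 (R LOAD): counter=12 r=(5,11,12,7) succ=(1,2,1,1) retry=(0,1,1,1)
step 18 (R CAS): counter=13 r=(5,11,12,7) succ=(1,2,2,1) retry=(0,1,1,1)
step 19 (Q LOAD): counter=13 r=(5,13,12,7) succ=(1,2,2,1) retry=(0,1,1,1)
step 20 (Q CAS): counter=14 r=(5,13,12,7) succ=(1,3,2,1) retry=(0,1,1,1)
step 21 (R LOAD): counter=14 r=(5,13,14,7) succ=(1,3,2,1) retry=(0,1,1,1)
step 22 (R CAS): counter=15 r=(5,13,14,7) succ=(1,3,3,1) retry=(0,1,1,1)

counter=15 r=(5,13,14,7) succ=(1,3,3,1) retry=(0,1,1,1)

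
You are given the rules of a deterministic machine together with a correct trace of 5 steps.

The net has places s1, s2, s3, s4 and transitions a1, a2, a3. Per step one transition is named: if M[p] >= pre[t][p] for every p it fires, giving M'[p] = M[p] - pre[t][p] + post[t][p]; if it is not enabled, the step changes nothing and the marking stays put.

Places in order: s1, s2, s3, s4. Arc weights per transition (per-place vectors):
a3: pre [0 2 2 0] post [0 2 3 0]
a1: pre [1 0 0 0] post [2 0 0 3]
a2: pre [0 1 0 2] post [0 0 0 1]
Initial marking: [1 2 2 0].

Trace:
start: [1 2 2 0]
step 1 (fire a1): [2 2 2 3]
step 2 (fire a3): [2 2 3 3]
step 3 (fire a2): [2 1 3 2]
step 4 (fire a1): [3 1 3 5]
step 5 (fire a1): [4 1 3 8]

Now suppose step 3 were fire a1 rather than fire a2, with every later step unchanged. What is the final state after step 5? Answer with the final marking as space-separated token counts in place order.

5 2 3 12

(re-executing from step 3 with the substitution; state before step 3: [2 2 3 3])
step 3 (fire a1): [3 2 3 6]
step 4 (fire a1): [4 2 3 9]
step 5 (fire a1): [5 2 3 12]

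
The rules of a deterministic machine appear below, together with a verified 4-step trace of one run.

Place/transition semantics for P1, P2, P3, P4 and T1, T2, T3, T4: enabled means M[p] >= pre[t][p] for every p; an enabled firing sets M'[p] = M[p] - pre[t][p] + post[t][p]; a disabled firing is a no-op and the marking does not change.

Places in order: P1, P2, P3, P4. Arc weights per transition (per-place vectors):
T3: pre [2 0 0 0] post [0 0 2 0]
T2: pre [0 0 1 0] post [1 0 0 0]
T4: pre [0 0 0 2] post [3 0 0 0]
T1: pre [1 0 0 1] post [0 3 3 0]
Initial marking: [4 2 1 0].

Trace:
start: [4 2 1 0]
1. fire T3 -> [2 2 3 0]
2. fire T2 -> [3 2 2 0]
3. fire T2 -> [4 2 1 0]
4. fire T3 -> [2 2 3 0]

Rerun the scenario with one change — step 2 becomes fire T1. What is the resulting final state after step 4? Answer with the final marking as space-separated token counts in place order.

(re-executing from step 2 with the substitution; state before step 2: [2 2 3 0])
2. fire T1 -> [2 2 3 0]
3. fire T2 -> [3 2 2 0]
4. fire T3 -> [1 2 4 0]

1 2 4 0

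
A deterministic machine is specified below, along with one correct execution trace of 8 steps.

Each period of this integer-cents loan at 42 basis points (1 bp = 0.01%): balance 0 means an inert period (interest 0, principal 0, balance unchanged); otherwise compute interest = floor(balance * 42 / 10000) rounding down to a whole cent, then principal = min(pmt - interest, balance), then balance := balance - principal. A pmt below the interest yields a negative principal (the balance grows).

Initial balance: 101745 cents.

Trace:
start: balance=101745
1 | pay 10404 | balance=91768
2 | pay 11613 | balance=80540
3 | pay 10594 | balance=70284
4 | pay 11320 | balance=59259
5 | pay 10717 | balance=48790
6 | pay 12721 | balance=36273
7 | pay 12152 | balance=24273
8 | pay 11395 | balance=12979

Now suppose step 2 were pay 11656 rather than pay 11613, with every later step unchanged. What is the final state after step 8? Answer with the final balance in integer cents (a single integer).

(re-executing from step 2 with the substitution; state before step 2: balance=91768)
2 | pay 11656 | balance=80497
3 | pay 10594 | balance=70241
4 | pay 11320 | balance=59216
5 | pay 10717 | balance=48747
6 | pay 12721 | balance=36230
7 | pay 12152 | balance=24230
8 | pay 11395 | balance=12936

12936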